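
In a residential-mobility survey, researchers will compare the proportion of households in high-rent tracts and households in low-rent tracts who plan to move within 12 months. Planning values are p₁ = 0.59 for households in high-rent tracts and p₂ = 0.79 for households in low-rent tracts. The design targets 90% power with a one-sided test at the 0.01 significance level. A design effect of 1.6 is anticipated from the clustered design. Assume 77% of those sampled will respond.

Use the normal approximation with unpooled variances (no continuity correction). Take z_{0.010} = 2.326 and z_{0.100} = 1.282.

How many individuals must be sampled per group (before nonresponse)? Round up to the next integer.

n = (z_α + z_β)² · [p₁(1−p₁) + p₂(1−p₂)] / (p₁ − p₂)²
  = (2.326 + 1.282)² · (0.59·0.41 + 0.79·0.21) / (-0.20)²
  = (3.608)² · (0.2419 + 0.1659) / 0.0400
  = 13.0177 · 0.4078 / 0.0400
  = 132.72
Design effect: 1.6 × 132.72 = 212.34.
Adjust for 77% response: 212.34 / 0.77 = 275.77.
Round up → n = 276 per group.

n = 276 per group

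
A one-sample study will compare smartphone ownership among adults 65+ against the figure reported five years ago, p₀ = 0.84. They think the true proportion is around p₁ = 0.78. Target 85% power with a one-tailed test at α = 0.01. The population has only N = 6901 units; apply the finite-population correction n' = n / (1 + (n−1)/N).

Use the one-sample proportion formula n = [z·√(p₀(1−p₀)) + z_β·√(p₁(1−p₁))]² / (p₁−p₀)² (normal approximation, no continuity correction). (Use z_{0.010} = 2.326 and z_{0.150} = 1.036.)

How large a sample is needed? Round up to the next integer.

n = 429

n = [z_α·√(p₀q₀) + z_β·√(p₁q₁)]² / (p₁ − p₀)²
  = [2.326·√(0.84·0.16) + 1.036·√(0.78·0.22)]² / (-0.06)²
  = [2.326·0.3666 + 1.036·0.4142]² / 0.0036
  = [1.2819]² / 0.0036
  = 456.45
Finite-population correction (N = 6901): 456.45 / (1 + (456.45 − 1)/6901) = 428.19.
Round up → n = 429.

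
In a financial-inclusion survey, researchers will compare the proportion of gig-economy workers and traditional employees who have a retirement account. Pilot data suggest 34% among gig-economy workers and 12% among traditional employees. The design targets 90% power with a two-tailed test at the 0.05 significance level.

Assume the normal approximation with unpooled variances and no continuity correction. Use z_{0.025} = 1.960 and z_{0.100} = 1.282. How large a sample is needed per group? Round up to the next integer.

n = 72 per group

n = (z_{α/2} + z_β)² · [p₁(1−p₁) + p₂(1−p₂)] / (p₁ − p₂)²
  = (1.960 + 1.282)² · (0.34·0.66 + 0.12·0.88) / (0.22)²
  = (3.242)² · (0.2244 + 0.1056) / 0.0484
  = 10.5106 · 0.3300 / 0.0484
  = 71.66
Round up → n = 72 per group.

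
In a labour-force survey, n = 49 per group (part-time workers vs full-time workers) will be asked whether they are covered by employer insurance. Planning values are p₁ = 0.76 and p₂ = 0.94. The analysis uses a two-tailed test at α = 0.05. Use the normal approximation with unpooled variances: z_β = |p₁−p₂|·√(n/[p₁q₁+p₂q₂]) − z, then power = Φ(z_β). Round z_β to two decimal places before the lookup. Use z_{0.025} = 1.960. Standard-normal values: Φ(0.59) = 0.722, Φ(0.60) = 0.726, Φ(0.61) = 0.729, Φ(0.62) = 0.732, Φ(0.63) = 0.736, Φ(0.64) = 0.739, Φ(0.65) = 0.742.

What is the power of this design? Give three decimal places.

z_β = |p₁−p₂|·√(n/[p₁q₁+p₂q₂]) − z_{α/2}
    = 0.18 · √(49/0.2388) − 1.960
    = 0.18 · 14.3245 − 1.960
    = 2.5784 − 1.960 = 0.6184 → 0.62
Power = Φ(0.62) = 0.732.

Power ≈ 0.732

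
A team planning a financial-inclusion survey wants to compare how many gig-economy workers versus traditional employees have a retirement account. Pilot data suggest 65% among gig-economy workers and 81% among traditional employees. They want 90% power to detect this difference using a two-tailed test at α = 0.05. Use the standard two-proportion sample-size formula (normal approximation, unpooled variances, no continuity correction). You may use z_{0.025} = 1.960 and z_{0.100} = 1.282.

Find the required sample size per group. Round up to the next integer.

n = (z_{α/2} + z_β)² · [p₁(1−p₁) + p₂(1−p₂)] / (p₁ − p₂)²
  = (1.960 + 1.282)² · (0.65·0.35 + 0.81·0.19) / (-0.16)²
  = (3.242)² · (0.2275 + 0.1539) / 0.0256
  = 10.5106 · 0.3814 / 0.0256
  = 156.59
Round up → n = 157 per group.

n = 157 per group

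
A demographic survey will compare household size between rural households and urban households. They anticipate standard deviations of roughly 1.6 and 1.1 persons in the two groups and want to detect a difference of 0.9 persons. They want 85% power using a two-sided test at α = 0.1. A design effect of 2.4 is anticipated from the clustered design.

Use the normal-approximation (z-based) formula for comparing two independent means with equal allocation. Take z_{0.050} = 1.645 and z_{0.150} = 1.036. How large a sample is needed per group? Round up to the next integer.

n = (z_{α/2} + z_β)² · (σ₁² + σ₂²) / δ²
  = (1.645 + 1.036)² · (1.6² + 1.1² = 3.77) / 0.9²
  = 7.1878 · 3.77 / 0.81
  = 33.45
Design effect: 2.4 × 33.45 = 80.29.
Round up → n = 81 per group.

n = 81 per group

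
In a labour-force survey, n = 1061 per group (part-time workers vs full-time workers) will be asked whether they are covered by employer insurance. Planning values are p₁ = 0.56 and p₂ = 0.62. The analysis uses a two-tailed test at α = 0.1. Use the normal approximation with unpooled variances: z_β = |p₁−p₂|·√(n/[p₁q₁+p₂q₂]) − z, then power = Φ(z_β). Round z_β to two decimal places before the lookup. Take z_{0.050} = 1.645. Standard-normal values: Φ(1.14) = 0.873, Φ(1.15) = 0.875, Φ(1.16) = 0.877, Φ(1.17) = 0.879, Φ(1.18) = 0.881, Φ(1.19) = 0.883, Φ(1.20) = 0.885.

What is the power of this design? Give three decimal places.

z_β = |p₁−p₂|·√(n/[p₁q₁+p₂q₂]) − z_{α/2}
    = 0.06 · √(1061/0.4820) − 1.645
    = 0.06 · 46.9174 − 1.645
    = 2.8150 − 1.645 = 1.1700 → 1.17
Power = Φ(1.17) = 0.879.

Power ≈ 0.879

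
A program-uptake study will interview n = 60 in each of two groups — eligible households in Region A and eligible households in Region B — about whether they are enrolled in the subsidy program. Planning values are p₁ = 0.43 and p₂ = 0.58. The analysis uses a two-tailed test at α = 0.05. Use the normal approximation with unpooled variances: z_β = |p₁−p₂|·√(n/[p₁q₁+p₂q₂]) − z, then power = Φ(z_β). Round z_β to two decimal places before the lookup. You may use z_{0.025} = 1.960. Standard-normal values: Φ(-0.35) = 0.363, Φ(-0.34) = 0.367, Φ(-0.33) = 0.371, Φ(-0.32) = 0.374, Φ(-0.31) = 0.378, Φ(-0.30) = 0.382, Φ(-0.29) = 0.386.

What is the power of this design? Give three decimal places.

Power ≈ 0.382

z_β = |p₁−p₂|·√(n/[p₁q₁+p₂q₂]) − z_{α/2}
    = 0.15 · √(60/0.4887) − 1.960
    = 0.15 · 11.0804 − 1.960
    = 1.6621 − 1.960 = -0.2979 → -0.30
Power = Φ(-0.30) = 0.382.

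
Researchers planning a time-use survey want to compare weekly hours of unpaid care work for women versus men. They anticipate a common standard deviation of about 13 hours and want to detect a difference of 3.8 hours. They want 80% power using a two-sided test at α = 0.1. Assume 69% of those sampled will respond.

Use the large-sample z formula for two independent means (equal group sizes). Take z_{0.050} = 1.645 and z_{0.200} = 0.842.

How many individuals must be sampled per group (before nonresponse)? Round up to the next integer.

n = 210 per group

n = (z_{α/2} + z_β)² · (σ₁² + σ₂²) / δ²
  = (1.645 + 0.842)² · (2·13² = 338) / 3.8²
  = 6.1852 · 338 / 14.44
  = 144.78
Adjust for 69% response: 144.78 / 0.69 = 209.82.
Round up → n = 210 per group.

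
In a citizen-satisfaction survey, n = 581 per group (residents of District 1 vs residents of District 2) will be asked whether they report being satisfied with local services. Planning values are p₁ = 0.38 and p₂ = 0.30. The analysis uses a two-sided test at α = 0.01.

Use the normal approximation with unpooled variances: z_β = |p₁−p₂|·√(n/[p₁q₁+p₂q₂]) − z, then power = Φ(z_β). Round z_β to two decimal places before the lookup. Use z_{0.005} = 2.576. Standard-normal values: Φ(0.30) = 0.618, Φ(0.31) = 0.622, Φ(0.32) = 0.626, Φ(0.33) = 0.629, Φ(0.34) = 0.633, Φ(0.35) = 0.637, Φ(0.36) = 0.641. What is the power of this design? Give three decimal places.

z_β = |p₁−p₂|·√(n/[p₁q₁+p₂q₂]) − z_{α/2}
    = 0.08 · √(581/0.4456) − 2.576
    = 0.08 · 36.1090 − 2.576
    = 2.8887 − 2.576 = 0.3127 → 0.31
Power = Φ(0.31) = 0.622.

Power ≈ 0.622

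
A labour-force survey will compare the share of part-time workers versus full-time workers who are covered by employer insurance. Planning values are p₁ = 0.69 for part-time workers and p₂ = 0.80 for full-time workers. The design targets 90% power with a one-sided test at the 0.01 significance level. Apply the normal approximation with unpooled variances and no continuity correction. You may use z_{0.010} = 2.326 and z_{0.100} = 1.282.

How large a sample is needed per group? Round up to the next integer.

n = 403 per group

n = (z_α + z_β)² · [p₁(1−p₁) + p₂(1−p₂)] / (p₁ − p₂)²
  = (2.326 + 1.282)² · (0.69·0.31 + 0.80·0.20) / (-0.11)²
  = (3.608)² · (0.2139 + 0.1600) / 0.0121
  = 13.0177 · 0.3739 / 0.0121
  = 402.26
Round up → n = 403 per group.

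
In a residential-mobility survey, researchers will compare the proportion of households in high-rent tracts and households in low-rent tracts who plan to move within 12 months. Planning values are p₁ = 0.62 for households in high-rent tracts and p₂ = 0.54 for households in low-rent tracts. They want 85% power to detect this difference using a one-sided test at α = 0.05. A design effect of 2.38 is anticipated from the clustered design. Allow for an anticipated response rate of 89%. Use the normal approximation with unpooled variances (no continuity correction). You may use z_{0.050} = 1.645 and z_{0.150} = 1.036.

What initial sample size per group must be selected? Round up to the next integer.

n = 1454 per group

n = (z_α + z_β)² · [p₁(1−p₁) + p₂(1−p₂)] / (p₁ − p₂)²
  = (1.645 + 1.036)² · (0.62·0.38 + 0.54·0.46) / (0.08)²
  = (2.681)² · (0.2356 + 0.2484) / 0.0064
  = 7.1878 · 0.4840 / 0.0064
  = 543.57
Design effect: 2.38 × 543.57 = 1293.71.
Adjust for 89% response: 1293.71 / 0.89 = 1453.60.
Round up → n = 1454 per group.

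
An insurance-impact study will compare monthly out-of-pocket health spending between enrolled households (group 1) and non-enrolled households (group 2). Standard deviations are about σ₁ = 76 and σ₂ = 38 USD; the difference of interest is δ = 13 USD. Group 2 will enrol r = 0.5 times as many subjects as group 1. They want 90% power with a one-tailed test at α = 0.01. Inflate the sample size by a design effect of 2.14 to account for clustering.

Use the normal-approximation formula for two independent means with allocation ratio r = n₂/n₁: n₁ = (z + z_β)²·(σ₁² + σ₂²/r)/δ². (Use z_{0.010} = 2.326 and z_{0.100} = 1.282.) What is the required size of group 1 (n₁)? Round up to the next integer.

n₁ = (z_α + z_β)² · (σ₁² + σ₂²/r) / δ²
   = (2.326 + 1.282)² · (76² + 38²/0.5) / 13²
   = 13.0177 · (5776 + 2888) / 169
   = 13.0177 · 8664 / 169
   = 667.37
Design effect: 2.14 × 667.37 = 1428.17.
Round up → n₁ = 1429; n₂ = r·n₁ = 0.5 × 1429 = 715.

n₁ = 1429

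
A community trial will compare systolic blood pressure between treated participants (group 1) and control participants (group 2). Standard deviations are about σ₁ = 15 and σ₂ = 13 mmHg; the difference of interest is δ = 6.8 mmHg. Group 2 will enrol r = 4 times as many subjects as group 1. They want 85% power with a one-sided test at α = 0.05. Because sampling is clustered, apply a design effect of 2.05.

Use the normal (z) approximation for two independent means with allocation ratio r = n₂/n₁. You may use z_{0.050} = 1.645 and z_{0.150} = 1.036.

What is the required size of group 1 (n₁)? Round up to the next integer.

n₁ = 86

n₁ = (z_α + z_β)² · (σ₁² + σ₂²/r) / δ²
   = (1.645 + 1.036)² · (15² + 13²/4) / 6.8²
   = 7.1878 · (225 + 42.25) / 46.24
   = 7.1878 · 267.25 / 46.24
   = 41.54
Design effect: 2.05 × 41.54 = 85.16.
Round up → n₁ = 86; n₂ = r·n₁ = 4 × 86 = 344.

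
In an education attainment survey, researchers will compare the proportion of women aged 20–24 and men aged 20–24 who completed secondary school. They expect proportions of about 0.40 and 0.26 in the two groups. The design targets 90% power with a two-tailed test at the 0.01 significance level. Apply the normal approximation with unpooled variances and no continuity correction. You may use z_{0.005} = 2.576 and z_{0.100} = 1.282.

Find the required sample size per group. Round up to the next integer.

n = (z_{α/2} + z_β)² · [p₁(1−p₁) + p₂(1−p₂)] / (p₁ − p₂)²
  = (2.576 + 1.282)² · (0.40·0.60 + 0.26·0.74) / (0.14)²
  = (3.858)² · (0.2400 + 0.1924) / 0.0196
  = 14.8842 · 0.4324 / 0.0196
  = 328.36
Round up → n = 329 per group.

n = 329 per group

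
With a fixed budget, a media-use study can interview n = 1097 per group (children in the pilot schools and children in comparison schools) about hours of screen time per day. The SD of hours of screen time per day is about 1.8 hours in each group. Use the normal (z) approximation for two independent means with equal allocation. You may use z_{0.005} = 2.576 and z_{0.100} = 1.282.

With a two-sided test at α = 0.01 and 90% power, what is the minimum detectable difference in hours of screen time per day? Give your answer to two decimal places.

Minimum detectable difference ≈ 0.30 hours

δ = (z_{α/2} + z_β) · √((σ₁²+σ₂²)/n)
  = (2.576 + 1.282) · √(6.48/1097)
  = 3.858 · √0.00591
  = 3.858 · 0.0769
  = 0.2965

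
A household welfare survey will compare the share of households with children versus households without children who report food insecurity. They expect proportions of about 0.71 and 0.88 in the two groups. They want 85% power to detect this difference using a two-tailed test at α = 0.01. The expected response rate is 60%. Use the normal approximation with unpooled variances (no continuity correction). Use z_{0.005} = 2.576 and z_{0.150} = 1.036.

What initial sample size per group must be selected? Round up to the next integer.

n = (z_{α/2} + z_β)² · [p₁(1−p₁) + p₂(1−p₂)] / (p₁ − p₂)²
  = (2.576 + 1.036)² · (0.71·0.29 + 0.88·0.12) / (-0.17)²
  = (3.612)² · (0.2059 + 0.1056) / 0.0289
  = 13.0465 · 0.3115 / 0.0289
  = 140.62
Adjust for 60% response: 140.62 / 0.60 = 234.37.
Round up → n = 235 per group.

n = 235 per group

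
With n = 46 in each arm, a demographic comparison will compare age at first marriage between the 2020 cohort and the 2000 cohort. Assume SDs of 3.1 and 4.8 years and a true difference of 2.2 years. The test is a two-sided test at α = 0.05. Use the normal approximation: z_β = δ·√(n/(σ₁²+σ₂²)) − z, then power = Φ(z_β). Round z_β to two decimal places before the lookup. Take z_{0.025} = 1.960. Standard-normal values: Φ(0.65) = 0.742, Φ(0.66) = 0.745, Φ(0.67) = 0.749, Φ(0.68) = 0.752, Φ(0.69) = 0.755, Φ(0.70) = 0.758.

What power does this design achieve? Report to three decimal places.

z_β = δ·√(n/(σ₁²+σ₂²)) − z_{α/2}
    = 2.2 · √(46/32.65) − 1.960
    = 2.2 · 1.18696 − 1.960
    = 2.6113 − 1.960 = 0.6513 → 0.65
Power = Φ(0.65) = 0.742.

Power ≈ 0.742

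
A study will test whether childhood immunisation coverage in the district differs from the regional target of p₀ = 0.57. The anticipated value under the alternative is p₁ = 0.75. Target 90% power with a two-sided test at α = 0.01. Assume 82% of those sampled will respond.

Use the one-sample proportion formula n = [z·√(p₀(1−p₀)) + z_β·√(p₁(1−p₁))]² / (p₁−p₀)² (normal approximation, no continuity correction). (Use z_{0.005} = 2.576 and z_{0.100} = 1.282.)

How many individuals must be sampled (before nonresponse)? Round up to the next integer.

n = 127

n = [z_{α/2}·√(p₀q₀) + z_β·√(p₁q₁)]² / (p₁ − p₀)²
  = [2.576·√(0.57·0.43) + 1.282·√(0.75·0.25)]² / (0.18)²
  = [2.576·0.4951 + 1.282·0.4330]² / 0.0324
  = [1.8304]² / 0.0324
  = 103.41
Adjust for 82% response: 103.41 / 0.82 = 126.11.
Round up → n = 127.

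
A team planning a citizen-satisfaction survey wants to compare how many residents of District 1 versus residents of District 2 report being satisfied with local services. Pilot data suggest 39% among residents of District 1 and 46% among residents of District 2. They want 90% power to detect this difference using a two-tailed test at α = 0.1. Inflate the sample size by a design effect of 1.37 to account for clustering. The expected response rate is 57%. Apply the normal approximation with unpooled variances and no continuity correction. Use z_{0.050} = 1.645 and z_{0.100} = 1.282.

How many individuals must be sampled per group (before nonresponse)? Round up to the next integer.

n = (z_{α/2} + z_β)² · [p₁(1−p₁) + p₂(1−p₂)] / (p₁ − p₂)²
  = (1.645 + 1.282)² · (0.39·0.61 + 0.46·0.54) / (-0.07)²
  = (2.927)² · (0.2379 + 0.2484) / 0.0049
  = 8.5673 · 0.4863 / 0.0049
  = 850.26
Design effect: 1.37 × 850.26 = 1164.86.
Adjust for 57% response: 1164.86 / 0.57 = 2043.62.
Round up → n = 2044 per group.

n = 2044 per group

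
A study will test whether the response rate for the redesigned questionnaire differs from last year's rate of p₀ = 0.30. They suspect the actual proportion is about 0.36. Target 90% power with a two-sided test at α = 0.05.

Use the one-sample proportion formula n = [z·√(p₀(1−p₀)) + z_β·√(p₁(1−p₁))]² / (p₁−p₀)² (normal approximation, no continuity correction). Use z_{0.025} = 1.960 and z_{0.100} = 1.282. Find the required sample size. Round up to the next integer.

n = 637

n = [z_{α/2}·√(p₀q₀) + z_β·√(p₁q₁)]² / (p₁ − p₀)²
  = [1.960·√(0.30·0.70) + 1.282·√(0.36·0.64)]² / (0.06)²
  = [1.960·0.4583 + 1.282·0.4800]² / 0.0036
  = [1.5135]² / 0.0036
  = 636.34
Round up → n = 637.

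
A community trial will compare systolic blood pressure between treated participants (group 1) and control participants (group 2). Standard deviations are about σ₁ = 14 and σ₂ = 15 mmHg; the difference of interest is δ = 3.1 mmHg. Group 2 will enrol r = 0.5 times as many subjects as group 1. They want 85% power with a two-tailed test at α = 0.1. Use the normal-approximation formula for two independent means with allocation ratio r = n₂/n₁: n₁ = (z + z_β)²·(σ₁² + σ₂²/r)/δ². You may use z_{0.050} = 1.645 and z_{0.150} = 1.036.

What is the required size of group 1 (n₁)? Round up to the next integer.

n₁ = (z_{α/2} + z_β)² · (σ₁² + σ₂²/r) / δ²
   = (1.645 + 1.036)² · (14² + 15²/0.5) / 3.1²
   = 7.1878 · (196 + 450) / 9.61
   = 7.1878 · 646 / 9.61
   = 483.17
Round up → n₁ = 484; n₂ = r·n₁ = 0.5 × 484 = 242.

n₁ = 484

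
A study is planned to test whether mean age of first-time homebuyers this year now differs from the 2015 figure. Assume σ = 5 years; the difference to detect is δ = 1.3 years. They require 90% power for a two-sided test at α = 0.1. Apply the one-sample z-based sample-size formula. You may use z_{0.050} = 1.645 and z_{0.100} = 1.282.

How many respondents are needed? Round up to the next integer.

n = 127

n = (z_{α/2} + z_β)² · σ² / δ²
  = (1.645 + 1.282)² · 5² / 1.3²
  = 8.5673 · 25 / 1.69
  = 126.74
Round up → n = 127.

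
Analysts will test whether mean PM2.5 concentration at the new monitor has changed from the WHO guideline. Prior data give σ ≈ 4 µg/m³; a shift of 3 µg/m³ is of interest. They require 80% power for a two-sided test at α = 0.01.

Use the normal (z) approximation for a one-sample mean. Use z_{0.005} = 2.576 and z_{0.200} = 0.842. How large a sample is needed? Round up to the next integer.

n = 21

n = (z_{α/2} + z_β)² · σ² / δ²
  = (2.576 + 0.842)² · 4² / 3²
  = 11.6827 · 16 / 9
  = 20.77
Round up → n = 21.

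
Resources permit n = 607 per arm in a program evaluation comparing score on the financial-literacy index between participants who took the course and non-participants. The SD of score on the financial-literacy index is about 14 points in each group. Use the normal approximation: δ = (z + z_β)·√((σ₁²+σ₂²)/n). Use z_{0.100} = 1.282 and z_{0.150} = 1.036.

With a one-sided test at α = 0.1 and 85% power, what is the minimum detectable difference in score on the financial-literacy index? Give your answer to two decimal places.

δ = (z_α + z_β) · √((σ₁²+σ₂²)/n)
  = (1.282 + 1.036) · √(392/607)
  = 2.318 · √0.6458
  = 2.318 · 0.8036
  = 1.8628

Minimum detectable difference ≈ 1.86 points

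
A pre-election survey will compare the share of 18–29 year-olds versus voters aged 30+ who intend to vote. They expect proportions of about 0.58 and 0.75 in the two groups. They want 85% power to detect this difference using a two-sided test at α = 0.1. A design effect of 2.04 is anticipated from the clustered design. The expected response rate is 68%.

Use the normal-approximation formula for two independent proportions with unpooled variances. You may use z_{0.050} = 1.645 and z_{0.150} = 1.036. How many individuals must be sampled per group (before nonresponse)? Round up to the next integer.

n = 322 per group

n = (z_{α/2} + z_β)² · [p₁(1−p₁) + p₂(1−p₂)] / (p₁ − p₂)²
  = (1.645 + 1.036)² · (0.58·0.42 + 0.75·0.25) / (-0.17)²
  = (2.681)² · (0.2436 + 0.1875) / 0.0289
  = 7.1878 · 0.4311 / 0.0289
  = 107.22
Design effect: 2.04 × 107.22 = 218.73.
Adjust for 68% response: 218.73 / 0.68 = 321.66.
Round up → n = 322 per group.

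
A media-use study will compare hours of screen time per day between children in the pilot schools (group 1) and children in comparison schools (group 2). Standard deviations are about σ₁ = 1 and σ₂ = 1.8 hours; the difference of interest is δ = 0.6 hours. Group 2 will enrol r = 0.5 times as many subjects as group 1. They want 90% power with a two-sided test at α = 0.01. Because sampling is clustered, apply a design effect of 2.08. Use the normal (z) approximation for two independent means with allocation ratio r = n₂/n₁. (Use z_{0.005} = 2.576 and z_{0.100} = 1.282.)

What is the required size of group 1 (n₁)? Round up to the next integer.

n₁ = (z_{α/2} + z_β)² · (σ₁² + σ₂²/r) / δ²
   = (2.576 + 1.282)² · (1² + 1.8²/0.5) / 0.6²
   = 14.8842 · (1 + 6.48) / 0.36
   = 14.8842 · 7.48 / 0.36
   = 309.26
Design effect: 2.08 × 309.26 = 643.26.
Round up → n₁ = 644; n₂ = r·n₁ = 0.5 × 644 = 322.

n₁ = 644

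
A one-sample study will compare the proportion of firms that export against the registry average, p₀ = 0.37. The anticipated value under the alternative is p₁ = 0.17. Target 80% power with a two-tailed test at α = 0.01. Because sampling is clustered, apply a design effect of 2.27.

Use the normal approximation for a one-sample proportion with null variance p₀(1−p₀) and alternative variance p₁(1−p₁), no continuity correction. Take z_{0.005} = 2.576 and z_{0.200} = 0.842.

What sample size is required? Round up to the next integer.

n = [z_{α/2}·√(p₀q₀) + z_β·√(p₁q₁)]² / (p₁ − p₀)²
  = [2.576·√(0.37·0.63) + 0.842·√(0.17·0.83)]² / (-0.20)²
  = [2.576·0.4828 + 0.842·0.3756]² / 0.0400
  = [1.5600]² / 0.0400
  = 60.84
Design effect: 2.27 × 60.84 = 138.10.
Round up → n = 139.

n = 139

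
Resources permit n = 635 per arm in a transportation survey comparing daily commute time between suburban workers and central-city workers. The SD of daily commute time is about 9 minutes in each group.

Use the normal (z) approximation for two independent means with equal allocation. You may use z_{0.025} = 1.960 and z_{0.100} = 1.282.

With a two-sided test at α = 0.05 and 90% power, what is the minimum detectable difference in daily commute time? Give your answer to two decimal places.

δ = (z_{α/2} + z_β) · √((σ₁²+σ₂²)/n)
  = (1.960 + 1.282) · √(162/635)
  = 3.242 · √0.25512
  = 3.242 · 0.5051
  = 1.6375

Minimum detectable difference ≈ 1.64 minutes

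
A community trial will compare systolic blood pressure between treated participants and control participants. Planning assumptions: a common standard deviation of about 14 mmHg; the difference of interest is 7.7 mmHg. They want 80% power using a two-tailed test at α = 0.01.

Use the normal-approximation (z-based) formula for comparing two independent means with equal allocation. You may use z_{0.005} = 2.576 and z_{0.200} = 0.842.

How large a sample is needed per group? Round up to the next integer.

n = 78 per group

n = (z_{α/2} + z_β)² · (σ₁² + σ₂²) / δ²
  = (2.576 + 0.842)² · (2·14² = 392) / 7.7²
  = 11.6827 · 392 / 59.29
  = 77.24
Round up → n = 78 per group.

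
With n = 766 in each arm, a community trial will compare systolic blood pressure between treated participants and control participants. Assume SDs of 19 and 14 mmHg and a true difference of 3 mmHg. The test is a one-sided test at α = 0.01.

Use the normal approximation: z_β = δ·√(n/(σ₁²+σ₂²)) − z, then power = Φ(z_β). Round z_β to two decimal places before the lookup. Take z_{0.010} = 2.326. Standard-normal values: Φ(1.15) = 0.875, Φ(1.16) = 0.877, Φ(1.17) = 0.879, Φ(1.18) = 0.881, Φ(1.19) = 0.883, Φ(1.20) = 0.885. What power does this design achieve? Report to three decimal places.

Power ≈ 0.883

z_β = δ·√(n/(σ₁²+σ₂²)) − z_α
    = 3 · √(766/557) − 2.326
    = 3 · 1.17270 − 2.326
    = 3.5181 − 2.326 = 1.1921 → 1.19
Power = Φ(1.19) = 0.883.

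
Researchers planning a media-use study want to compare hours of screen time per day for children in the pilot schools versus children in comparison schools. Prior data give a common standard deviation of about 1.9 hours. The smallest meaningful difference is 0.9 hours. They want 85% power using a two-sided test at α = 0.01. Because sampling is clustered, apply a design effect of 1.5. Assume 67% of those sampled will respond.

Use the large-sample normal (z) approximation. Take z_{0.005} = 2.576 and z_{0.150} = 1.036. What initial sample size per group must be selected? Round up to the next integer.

n = (z_{α/2} + z_β)² · (σ₁² + σ₂²) / δ²
  = (2.576 + 1.036)² · (2·1.9² = 7.22) / 0.9²
  = 13.0465 · 7.22 / 0.81
  = 116.29
Design effect: 1.5 × 116.29 = 174.44.
Adjust for 67% response: 174.44 / 0.67 = 260.35.
Round up → n = 261 per group.

n = 261 per group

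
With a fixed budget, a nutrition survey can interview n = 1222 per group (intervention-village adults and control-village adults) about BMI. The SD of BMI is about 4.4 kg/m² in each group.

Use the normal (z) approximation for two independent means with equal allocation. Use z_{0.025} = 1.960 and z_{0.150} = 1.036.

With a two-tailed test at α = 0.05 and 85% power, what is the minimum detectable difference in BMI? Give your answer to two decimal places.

δ = (z_{α/2} + z_β) · √((σ₁²+σ₂²)/n)
  = (1.960 + 1.036) · √(38.72/1222)
  = 2.996 · √0.03169
  = 2.996 · 0.1780
  = 0.5333

Minimum detectable difference ≈ 0.53 kg/m²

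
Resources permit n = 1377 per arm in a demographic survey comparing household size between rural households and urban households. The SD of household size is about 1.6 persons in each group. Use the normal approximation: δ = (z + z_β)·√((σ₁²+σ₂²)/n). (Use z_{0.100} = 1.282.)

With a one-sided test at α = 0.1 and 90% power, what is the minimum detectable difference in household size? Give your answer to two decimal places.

Minimum detectable difference ≈ 0.16 persons

δ = (z_α + z_β) · √((σ₁²+σ₂²)/n)
  = (1.282 + 1.282) · √(5.12/1377)
  = 2.564 · √0.00372
  = 2.564 · 0.0610
  = 0.1563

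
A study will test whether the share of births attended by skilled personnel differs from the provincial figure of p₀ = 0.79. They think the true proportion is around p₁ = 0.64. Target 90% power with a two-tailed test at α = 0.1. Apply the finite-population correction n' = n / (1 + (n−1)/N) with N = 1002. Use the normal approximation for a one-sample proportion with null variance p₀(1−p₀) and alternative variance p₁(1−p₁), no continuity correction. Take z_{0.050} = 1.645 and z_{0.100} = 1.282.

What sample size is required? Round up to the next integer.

n = [z_{α/2}·√(p₀q₀) + z_β·√(p₁q₁)]² / (p₁ − p₀)²
  = [1.645·√(0.79·0.21) + 1.282·√(0.64·0.36)]² / (-0.15)²
  = [1.645·0.4073 + 1.282·0.4800]² / 0.0225
  = [1.2854]² / 0.0225
  = 73.43
Finite-population correction (N = 1002): 73.43 / (1 + (73.43 − 1)/1002) = 68.48.
Round up → n = 69.

n = 69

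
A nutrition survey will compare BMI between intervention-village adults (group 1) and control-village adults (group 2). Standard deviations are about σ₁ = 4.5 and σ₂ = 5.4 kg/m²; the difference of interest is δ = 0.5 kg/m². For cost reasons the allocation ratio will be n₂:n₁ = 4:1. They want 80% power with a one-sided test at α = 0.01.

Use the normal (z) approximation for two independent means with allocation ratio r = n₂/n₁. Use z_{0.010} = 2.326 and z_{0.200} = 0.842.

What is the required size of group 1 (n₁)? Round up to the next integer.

n₁ = (z_α + z_β)² · (σ₁² + σ₂²/r) / δ²
   = (2.326 + 0.842)² · (4.5² + 5.4²/4) / 0.5²
   = 10.0362 · (20.25 + 7.29) / 0.25
   = 10.0362 · 27.54 / 0.25
   = 1105.59
Round up → n₁ = 1106; n₂ = r·n₁ = 4 × 1106 = 4424.

n₁ = 1106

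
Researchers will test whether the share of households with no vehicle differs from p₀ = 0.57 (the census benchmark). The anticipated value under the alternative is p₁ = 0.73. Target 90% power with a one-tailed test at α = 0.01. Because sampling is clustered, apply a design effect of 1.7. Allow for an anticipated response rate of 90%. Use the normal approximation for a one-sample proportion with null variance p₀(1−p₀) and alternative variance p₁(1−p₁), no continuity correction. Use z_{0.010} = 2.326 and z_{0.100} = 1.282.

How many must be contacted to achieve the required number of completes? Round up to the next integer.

n = 219

n = [z_α·√(p₀q₀) + z_β·√(p₁q₁)]² / (p₁ − p₀)²
  = [2.326·√(0.57·0.43) + 1.282·√(0.73·0.27)]² / (0.16)²
  = [2.326·0.4951 + 1.282·0.4440]² / 0.0256
  = [1.7207]² / 0.0256
  = 115.66
Design effect: 1.7 × 115.66 = 196.62.
Adjust for 90% response: 196.62 / 0.90 = 218.46.
Round up → n = 219.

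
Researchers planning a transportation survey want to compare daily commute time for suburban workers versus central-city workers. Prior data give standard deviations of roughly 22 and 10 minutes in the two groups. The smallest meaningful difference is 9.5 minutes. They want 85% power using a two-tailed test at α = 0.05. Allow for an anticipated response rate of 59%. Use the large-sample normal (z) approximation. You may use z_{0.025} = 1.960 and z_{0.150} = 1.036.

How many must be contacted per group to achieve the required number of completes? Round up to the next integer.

n = 99 per group

n = (z_{α/2} + z_β)² · (σ₁² + σ₂²) / δ²
  = (1.960 + 1.036)² · (22² + 10² = 584) / 9.5²
  = 8.9760 · 584 / 90.25
  = 58.08
Adjust for 59% response: 58.08 / 0.59 = 98.45.
Round up → n = 99 per group.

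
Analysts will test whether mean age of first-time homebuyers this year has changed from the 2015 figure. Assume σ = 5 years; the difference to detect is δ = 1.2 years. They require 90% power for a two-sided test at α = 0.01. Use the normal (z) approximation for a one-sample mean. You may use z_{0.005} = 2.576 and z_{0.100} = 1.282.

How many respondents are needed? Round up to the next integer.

n = (z_{α/2} + z_β)² · σ² / δ²
  = (2.576 + 1.282)² · 5² / 1.2²
  = 14.8842 · 25 / 1.44
  = 258.41
Round up → n = 259.

n = 259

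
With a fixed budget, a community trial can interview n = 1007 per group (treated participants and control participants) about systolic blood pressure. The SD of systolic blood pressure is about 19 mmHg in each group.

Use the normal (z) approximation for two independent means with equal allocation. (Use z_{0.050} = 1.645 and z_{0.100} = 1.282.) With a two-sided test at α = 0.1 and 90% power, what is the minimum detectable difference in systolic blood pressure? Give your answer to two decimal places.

Minimum detectable difference ≈ 2.48 mmHg

δ = (z_{α/2} + z_β) · √((σ₁²+σ₂²)/n)
  = (1.645 + 1.282) · √(722/1007)
  = 2.927 · √0.71698
  = 2.927 · 0.8467
  = 2.4784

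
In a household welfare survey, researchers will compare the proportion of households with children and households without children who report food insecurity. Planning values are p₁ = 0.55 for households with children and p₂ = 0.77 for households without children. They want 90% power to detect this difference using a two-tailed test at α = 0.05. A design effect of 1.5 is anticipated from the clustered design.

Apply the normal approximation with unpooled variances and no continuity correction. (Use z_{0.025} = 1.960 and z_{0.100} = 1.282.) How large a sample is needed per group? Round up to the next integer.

n = 139 per group

n = (z_{α/2} + z_β)² · [p₁(1−p₁) + p₂(1−p₂)] / (p₁ − p₂)²
  = (1.960 + 1.282)² · (0.55·0.45 + 0.77·0.23) / (-0.22)²
  = (3.242)² · (0.2475 + 0.1771) / 0.0484
  = 10.5106 · 0.4246 / 0.0484
  = 92.21
Design effect: 1.5 × 92.21 = 138.31.
Round up → n = 139 per group.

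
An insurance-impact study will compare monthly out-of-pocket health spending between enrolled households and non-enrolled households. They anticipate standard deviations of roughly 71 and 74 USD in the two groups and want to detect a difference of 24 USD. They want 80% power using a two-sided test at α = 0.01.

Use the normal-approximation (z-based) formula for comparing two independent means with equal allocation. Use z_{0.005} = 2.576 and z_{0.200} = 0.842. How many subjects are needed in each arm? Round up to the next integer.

n = 214 per group

n = (z_{α/2} + z_β)² · (σ₁² + σ₂²) / δ²
  = (2.576 + 0.842)² · (71² + 74² = 10517) / 24²
  = 11.6827 · 10517 / 576
  = 213.31
Round up → n = 214 per group.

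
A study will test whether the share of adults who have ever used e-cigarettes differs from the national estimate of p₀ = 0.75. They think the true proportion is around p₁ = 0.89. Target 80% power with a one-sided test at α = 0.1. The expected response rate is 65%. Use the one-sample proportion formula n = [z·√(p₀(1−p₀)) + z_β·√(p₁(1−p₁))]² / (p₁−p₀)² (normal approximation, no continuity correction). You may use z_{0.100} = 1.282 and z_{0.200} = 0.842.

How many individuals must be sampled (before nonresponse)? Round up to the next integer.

n = [z_α·√(p₀q₀) + z_β·√(p₁q₁)]² / (p₁ − p₀)²
  = [1.282·√(0.75·0.25) + 0.842·√(0.89·0.11)]² / (0.14)²
  = [1.282·0.4330 + 0.842·0.3129]² / 0.0196
  = [0.8186]² / 0.0196
  = 34.19
Adjust for 65% response: 34.19 / 0.65 = 52.60.
Round up → n = 53.

n = 53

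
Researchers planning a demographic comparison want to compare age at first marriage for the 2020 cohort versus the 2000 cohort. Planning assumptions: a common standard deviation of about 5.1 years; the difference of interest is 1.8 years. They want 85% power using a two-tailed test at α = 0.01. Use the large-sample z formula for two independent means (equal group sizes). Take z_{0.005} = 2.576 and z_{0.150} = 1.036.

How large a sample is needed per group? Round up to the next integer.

n = (z_{α/2} + z_β)² · (σ₁² + σ₂²) / δ²
  = (2.576 + 1.036)² · (2·5.1² = 52.02) / 1.8²
  = 13.0465 · 52.02 / 3.24
  = 209.47
Round up → n = 210 per group.

n = 210 per group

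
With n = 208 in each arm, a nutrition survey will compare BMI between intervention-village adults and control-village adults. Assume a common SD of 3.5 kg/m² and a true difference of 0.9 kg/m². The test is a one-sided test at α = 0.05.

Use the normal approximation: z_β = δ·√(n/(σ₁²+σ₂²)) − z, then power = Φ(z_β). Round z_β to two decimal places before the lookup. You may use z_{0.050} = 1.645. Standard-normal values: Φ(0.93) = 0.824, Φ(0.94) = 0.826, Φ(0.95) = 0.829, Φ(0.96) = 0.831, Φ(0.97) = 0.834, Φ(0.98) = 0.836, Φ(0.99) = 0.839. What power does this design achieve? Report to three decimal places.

z_β = δ·√(n/(σ₁²+σ₂²)) − z_α
    = 0.9 · √(208/24.5) − 1.645
    = 0.9 · 2.91373 − 1.645
    = 2.6224 − 1.645 = 0.9774 → 0.98
Power = Φ(0.98) = 0.836.

Power ≈ 0.836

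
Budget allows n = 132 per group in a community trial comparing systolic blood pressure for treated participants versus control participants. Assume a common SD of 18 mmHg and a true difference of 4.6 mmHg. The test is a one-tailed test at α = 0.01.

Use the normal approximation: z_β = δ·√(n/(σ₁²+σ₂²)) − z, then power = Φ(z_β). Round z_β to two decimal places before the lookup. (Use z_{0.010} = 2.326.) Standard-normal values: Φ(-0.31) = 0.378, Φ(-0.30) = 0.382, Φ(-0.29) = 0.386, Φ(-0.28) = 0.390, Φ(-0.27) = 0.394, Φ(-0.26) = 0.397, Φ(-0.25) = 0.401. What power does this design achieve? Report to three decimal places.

Power ≈ 0.401

z_β = δ·√(n/(σ₁²+σ₂²)) − z_α
    = 4.6 · √(132/648) − 2.326
    = 4.6 · 0.45134 − 2.326
    = 2.0761 − 2.326 = -0.2499 → -0.25
Power = Φ(-0.25) = 0.401.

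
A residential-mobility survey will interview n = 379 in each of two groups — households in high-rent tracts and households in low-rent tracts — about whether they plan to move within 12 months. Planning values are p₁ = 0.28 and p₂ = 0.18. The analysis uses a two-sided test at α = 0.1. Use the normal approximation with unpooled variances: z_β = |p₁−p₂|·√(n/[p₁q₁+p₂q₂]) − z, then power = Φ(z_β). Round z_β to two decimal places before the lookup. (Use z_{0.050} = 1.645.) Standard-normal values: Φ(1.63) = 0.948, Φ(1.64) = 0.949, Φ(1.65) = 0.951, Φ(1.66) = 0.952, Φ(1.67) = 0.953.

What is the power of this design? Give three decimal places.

Power ≈ 0.951

z_β = |p₁−p₂|·√(n/[p₁q₁+p₂q₂]) − z_{α/2}
    = 0.10 · √(379/0.3492) − 1.645
    = 0.10 · 32.9445 − 1.645
    = 3.2944 − 1.645 = 1.6494 → 1.65
Power = Φ(1.65) = 0.951.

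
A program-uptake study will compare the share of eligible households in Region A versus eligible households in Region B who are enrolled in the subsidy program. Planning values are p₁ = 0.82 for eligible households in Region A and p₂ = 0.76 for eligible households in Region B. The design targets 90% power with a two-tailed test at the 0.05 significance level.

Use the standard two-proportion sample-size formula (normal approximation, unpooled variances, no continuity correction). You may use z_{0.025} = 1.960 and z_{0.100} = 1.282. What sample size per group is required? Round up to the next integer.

n = (z_{α/2} + z_β)² · [p₁(1−p₁) + p₂(1−p₂)] / (p₁ − p₂)²
  = (1.960 + 1.282)² · (0.82·0.18 + 0.76·0.24) / (0.06)²
  = (3.242)² · (0.1476 + 0.1824) / 0.0036
  = 10.5106 · 0.3300 / 0.0036
  = 963.47
Round up → n = 964 per group.

n = 964 per group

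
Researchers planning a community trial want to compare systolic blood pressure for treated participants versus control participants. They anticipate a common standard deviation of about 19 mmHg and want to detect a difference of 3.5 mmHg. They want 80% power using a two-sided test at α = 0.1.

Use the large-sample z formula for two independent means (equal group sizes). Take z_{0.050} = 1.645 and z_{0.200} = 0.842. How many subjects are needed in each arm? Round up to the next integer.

n = (z_{α/2} + z_β)² · (σ₁² + σ₂²) / δ²
  = (1.645 + 0.842)² · (2·19² = 722) / 3.5²
  = 6.1852 · 722 / 12.25
  = 364.55
Round up → n = 365 per group.

n = 365 per group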